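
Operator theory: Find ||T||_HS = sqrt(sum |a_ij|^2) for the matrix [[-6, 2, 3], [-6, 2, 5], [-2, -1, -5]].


The Hilbert-Schmidt norm is sqrt(sum of squares of all entries).
Sum of squares = (-6)^2 + 2^2 + 3^2 + (-6)^2 + 2^2 + 5^2 + (-2)^2 + (-1)^2 + (-5)^2
= 36 + 4 + 9 + 36 + 4 + 25 + 4 + 1 + 25 = 144
||T||_HS = sqrt(144) = 12.0000

12.0000


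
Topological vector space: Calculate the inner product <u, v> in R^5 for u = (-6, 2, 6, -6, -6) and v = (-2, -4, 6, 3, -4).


Computing the standard inner product <u, v> = sum u_i * v_i
= -6*-2 + 2*-4 + 6*6 + -6*3 + -6*-4
= 12 + -8 + 36 + -18 + 24
= 46

46


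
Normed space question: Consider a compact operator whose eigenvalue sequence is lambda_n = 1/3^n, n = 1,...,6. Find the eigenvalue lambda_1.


The eigenvalue formula gives lambda_1 = 1/3^1
= 1/3
= 0.3333

0.3333


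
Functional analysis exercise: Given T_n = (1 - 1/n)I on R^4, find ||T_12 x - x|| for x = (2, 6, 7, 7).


T_12 x - x = (1 - 1/12)x - x = -x/12
||x|| = sqrt(138) = 11.7473
||T_12 x - x|| = ||x||/12 = 11.7473/12 = 0.9789

0.9789


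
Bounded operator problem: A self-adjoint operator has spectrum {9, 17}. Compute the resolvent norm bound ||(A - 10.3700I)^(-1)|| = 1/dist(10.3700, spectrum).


dist(10.3700, {9, 17}) = min(|10.3700 - 9|, |10.3700 - 17|)
= min(1.3700, 6.6300) = 1.3700
Resolvent bound = 1/1.3700 = 0.7299

0.7299


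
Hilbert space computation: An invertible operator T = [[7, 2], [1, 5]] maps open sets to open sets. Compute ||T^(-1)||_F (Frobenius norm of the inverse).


det(T) = 7*5 - 2*1 = 33
T^(-1) = (1/33) * [[5, -2], [-1, 7]] = [[0.1515, -0.0606], [-0.0303, 0.2121]]
||T^(-1)||_F^2 = 0.1515^2 + (-0.0606)^2 + (-0.0303)^2 + 0.2121^2 = 0.0725
||T^(-1)||_F = sqrt(0.0725) = 0.2693

0.2693


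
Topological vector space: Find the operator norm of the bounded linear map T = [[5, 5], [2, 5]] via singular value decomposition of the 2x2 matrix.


A^T A = [[29, 35], [35, 50]]
trace(A^T A) = 79, det(A^T A) = 225
discriminant = 79^2 - 4*225 = 5341
Largest eigenvalue of A^T A = (trace + sqrt(disc))/2 = 76.0411
||T|| = sqrt(76.0411) = 8.7202

8.7202


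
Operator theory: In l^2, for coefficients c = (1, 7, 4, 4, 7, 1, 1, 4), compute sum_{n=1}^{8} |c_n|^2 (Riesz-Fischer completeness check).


sum |c_n|^2 = 1^2 + 7^2 + 4^2 + 4^2 + 7^2 + 1^2 + 1^2 + 4^2
= 1 + 49 + 16 + 16 + 49 + 1 + 1 + 16
= 149

149


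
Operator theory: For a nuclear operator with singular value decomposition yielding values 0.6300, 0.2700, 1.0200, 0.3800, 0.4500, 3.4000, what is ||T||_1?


The nuclear norm is the sum of all singular values.
||T||_1 = 0.6300 + 0.2700 + 1.0200 + 0.3800 + 0.4500 + 3.4000
= 6.1500

6.1500


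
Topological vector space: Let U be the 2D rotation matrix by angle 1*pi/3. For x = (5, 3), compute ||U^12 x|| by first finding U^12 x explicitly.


U is a rotation by theta = 1*pi/3
U^12 = rotation by 12*theta = 12*pi/3 = 0*pi/3 (mod 2*pi)
cos(0*pi/3) = 1.0000, sin(0*pi/3) = 0.0000
U^12 x = (1.0000 * 5 - 0.0000 * 3, 0.0000 * 5 + 1.0000 * 3)
= (5.0000, 3.0000)
||U^12 x|| = sqrt(5.0000^2 + 3.0000^2) = sqrt(34.0000) = 5.8310

5.8310


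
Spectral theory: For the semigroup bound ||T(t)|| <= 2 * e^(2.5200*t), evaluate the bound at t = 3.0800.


||T(3.0800)|| <= 2 * exp(2.5200 * 3.0800)
= 2 * exp(7.7616)
= 2 * 2348.6595
= 4697.3189

4697.3189


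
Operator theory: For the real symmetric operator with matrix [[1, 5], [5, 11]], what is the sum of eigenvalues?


For a self-adjoint (symmetric) matrix, the eigenvalues are real.
The sum of eigenvalues equals the trace of the matrix.
trace = 1 + 11 = 12

12


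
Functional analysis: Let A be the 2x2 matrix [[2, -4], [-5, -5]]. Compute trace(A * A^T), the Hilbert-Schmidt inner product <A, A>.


trace(A * A^T) = sum of squares of all entries
= 2^2 + (-4)^2 + (-5)^2 + (-5)^2
= 4 + 16 + 25 + 25
= 70

70


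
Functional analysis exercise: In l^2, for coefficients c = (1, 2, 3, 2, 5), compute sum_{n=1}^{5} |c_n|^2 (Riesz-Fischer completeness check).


sum |c_n|^2 = 1^2 + 2^2 + 3^2 + 2^2 + 5^2
= 1 + 4 + 9 + 4 + 25
= 43

43


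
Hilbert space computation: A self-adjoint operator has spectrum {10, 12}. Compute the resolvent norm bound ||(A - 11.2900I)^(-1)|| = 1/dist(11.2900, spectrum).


dist(11.2900, {10, 12}) = min(|11.2900 - 10|, |11.2900 - 12|)
= min(1.2900, 0.7100) = 0.7100
Resolvent bound = 1/0.7100 = 1.4085

1.4085


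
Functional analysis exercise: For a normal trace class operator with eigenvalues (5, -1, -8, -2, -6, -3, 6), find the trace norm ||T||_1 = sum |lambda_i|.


For a normal operator, singular values equal |eigenvalues|.
Trace norm = sum |lambda_i| = 5 + 1 + 8 + 2 + 6 + 3 + 6
= 31

31


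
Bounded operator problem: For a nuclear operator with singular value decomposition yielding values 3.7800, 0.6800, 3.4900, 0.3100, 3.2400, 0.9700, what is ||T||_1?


The nuclear norm is the sum of all singular values.
||T||_1 = 3.7800 + 0.6800 + 3.4900 + 0.3100 + 3.2400 + 0.9700
= 12.4700

12.4700


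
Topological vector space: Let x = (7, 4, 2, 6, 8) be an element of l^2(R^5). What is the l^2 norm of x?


The l^2 norm = (sum |x_i|^2)^(1/2)
Sum of 2th powers = 49 + 16 + 4 + 36 + 64 = 169
||x||_2 = (169)^(1/2) = 13.0000

13.0000


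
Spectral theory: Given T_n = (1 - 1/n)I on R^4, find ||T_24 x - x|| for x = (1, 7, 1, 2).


T_24 x - x = (1 - 1/24)x - x = -x/24
||x|| = sqrt(55) = 7.4162
||T_24 x - x|| = ||x||/24 = 7.4162/24 = 0.3090

0.3090


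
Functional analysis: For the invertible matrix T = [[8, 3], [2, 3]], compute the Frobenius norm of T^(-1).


det(T) = 8*3 - 3*2 = 18
T^(-1) = (1/18) * [[3, -3], [-2, 8]] = [[0.1667, -0.1667], [-0.1111, 0.4444]]
||T^(-1)||_F^2 = 0.1667^2 + (-0.1667)^2 + (-0.1111)^2 + 0.4444^2 = 0.2654
||T^(-1)||_F = sqrt(0.2654) = 0.5152

0.5152


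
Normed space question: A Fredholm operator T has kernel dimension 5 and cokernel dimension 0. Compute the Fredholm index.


The Fredholm index is defined as ind(T) = dim(ker T) - dim(coker T)
= 5 - 0
= 5

5


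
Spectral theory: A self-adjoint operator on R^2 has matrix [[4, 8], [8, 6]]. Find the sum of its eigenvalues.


For a self-adjoint (symmetric) matrix, the eigenvalues are real.
The sum of eigenvalues equals the trace of the matrix.
trace = 4 + 6 = 10

10


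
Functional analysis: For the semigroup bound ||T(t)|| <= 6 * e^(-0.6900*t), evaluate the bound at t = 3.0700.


||T(3.0700)|| <= 6 * exp(-0.6900 * 3.0700)
= 6 * exp(-2.1183)
= 6 * 0.1202
= 0.7214

0.7214


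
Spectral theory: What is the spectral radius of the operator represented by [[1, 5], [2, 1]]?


For a 2x2 matrix, eigenvalues satisfy lambda^2 - (trace)*lambda + det = 0
trace = 1 + 1 = 2
det = 1*1 - 5*2 = -9
discriminant = 2^2 - 4*(-9) = 40
spectral radius = max |eigenvalue| = 4.1623

4.1623


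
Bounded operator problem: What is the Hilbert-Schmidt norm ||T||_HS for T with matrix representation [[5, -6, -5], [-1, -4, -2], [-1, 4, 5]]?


The Hilbert-Schmidt norm is sqrt(sum of squares of all entries).
Sum of squares = 5^2 + (-6)^2 + (-5)^2 + (-1)^2 + (-4)^2 + (-2)^2 + (-1)^2 + 4^2 + 5^2
= 25 + 36 + 25 + 1 + 16 + 4 + 1 + 16 + 25 = 149
||T||_HS = sqrt(149) = 12.2066

12.2066


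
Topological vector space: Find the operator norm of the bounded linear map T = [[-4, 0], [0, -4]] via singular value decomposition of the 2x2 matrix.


A^T A = [[16, 0], [0, 16]]
trace(A^T A) = 32, det(A^T A) = 256
discriminant = 32^2 - 4*256 = 0
Largest eigenvalue of A^T A = (trace + sqrt(disc))/2 = 16.0000
||T|| = sqrt(16.0000) = 4.0000

4.0000


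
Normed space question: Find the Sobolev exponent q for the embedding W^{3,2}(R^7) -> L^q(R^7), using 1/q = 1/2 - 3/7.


Using the Sobolev embedding formula: 1/q = 1/p - k/n
1/q = 1/2 - 3/7 = 1/14
q = 1/(1/14) = 14

14.0000


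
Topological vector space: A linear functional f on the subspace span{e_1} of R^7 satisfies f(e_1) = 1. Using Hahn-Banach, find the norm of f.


The norm of f is given by ||f|| = sup_{||x||=1} |f(x)|.
On span{e_1}, ||e_1|| = 1, so ||f|| = |f(e_1)| / ||e_1||
= |1| / 1 = 1.0000

1.0000


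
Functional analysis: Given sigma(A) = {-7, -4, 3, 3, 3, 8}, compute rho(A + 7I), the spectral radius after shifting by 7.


Spectrum of A + 7I = {0, 3, 10, 10, 10, 15}
Spectral radius = max |lambda| over the shifted spectrum
= max(0, 3, 10, 10, 10, 15) = 15

15


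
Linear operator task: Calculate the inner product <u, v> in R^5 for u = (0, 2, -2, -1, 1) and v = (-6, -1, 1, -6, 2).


Computing the standard inner product <u, v> = sum u_i * v_i
= 0*-6 + 2*-1 + -2*1 + -1*-6 + 1*2
= 0 + -2 + -2 + 6 + 2
= 4

4


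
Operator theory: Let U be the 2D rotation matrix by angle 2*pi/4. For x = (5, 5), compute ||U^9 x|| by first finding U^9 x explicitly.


U is a rotation by theta = 2*pi/4
U^9 = rotation by 9*theta = 18*pi/4 = 2*pi/4 (mod 2*pi)
cos(2*pi/4) = 0.0000, sin(2*pi/4) = 1.0000
U^9 x = (0.0000 * 5 - 1.0000 * 5, 1.0000 * 5 + 0.0000 * 5)
= (-5.0000, 5.0000)
||U^9 x|| = sqrt((-5.0000)^2 + 5.0000^2) = sqrt(50.0000) = 7.0711

7.0711


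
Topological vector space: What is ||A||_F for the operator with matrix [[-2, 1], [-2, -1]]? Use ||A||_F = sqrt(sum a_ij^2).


||A||_F^2 = sum a_ij^2
= (-2)^2 + 1^2 + (-2)^2 + (-1)^2
= 4 + 1 + 4 + 1 = 10
||A||_F = sqrt(10) = 3.1623

3.1623


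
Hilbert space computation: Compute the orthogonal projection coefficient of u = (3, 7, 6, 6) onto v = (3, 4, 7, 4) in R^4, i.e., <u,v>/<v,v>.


Computing <u,v> = 3*3 + 7*4 + 6*7 + 6*4 = 103
Computing <v,v> = 3^2 + 4^2 + 7^2 + 4^2 = 90
Projection coefficient = 103/90 = 1.1444

1.1444


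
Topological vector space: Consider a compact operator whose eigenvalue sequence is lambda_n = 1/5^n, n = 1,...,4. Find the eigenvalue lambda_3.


The eigenvalue formula gives lambda_3 = 1/5^3
= 1/125
= 0.0080

0.0080


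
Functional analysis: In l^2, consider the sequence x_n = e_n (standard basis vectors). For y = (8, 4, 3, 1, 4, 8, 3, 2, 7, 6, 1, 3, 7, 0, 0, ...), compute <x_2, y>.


x_2 = e_2 is the standard basis vector with 1 in position 2.
<x_2, y> = y_2 = 4
As n -> infinity, <x_n, y> -> 0, confirming weak convergence of (x_n) to 0.

4


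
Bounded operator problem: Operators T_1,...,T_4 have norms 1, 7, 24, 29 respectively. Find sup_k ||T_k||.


By the Uniform Boundedness Principle, the supremum of norms is finite.
sup_k ||T_k|| = max(1, 7, 24, 29) = 29

29


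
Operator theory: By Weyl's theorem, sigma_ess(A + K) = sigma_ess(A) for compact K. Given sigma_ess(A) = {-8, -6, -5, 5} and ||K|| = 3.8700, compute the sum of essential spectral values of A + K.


By Weyl's theorem, the essential spectrum is invariant under compact perturbations.
sigma_ess(A + K) = sigma_ess(A) = {-8, -6, -5, 5}
Sum = -8 + -6 + -5 + 5 = -14

-14


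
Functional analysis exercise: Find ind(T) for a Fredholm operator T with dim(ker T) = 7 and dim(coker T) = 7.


The Fredholm index is defined as ind(T) = dim(ker T) - dim(coker T)
= 7 - 7
= 0

0


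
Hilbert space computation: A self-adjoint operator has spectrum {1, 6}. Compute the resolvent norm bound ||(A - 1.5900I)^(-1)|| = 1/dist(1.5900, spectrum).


dist(1.5900, {1, 6}) = min(|1.5900 - 1|, |1.5900 - 6|)
= min(0.5900, 4.4100) = 0.5900
Resolvent bound = 1/0.5900 = 1.6949

1.6949


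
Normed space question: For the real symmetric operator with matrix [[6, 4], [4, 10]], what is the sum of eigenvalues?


For a self-adjoint (symmetric) matrix, the eigenvalues are real.
The sum of eigenvalues equals the trace of the matrix.
trace = 6 + 10 = 16

16


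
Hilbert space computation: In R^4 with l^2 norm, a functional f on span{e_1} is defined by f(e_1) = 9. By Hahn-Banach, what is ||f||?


The norm of f is given by ||f|| = sup_{||x||=1} |f(x)|.
On span{e_1}, ||e_1|| = 1, so ||f|| = |f(e_1)| / ||e_1||
= |9| / 1 = 9.0000

9.0000


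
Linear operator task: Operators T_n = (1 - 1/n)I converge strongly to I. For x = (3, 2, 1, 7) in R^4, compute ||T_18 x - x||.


T_18 x - x = (1 - 1/18)x - x = -x/18
||x|| = sqrt(63) = 7.9373
||T_18 x - x|| = ||x||/18 = 7.9373/18 = 0.4410

0.4410


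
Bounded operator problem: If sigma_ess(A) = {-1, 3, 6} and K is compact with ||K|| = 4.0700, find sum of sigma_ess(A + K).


By Weyl's theorem, the essential spectrum is invariant under compact perturbations.
sigma_ess(A + K) = sigma_ess(A) = {-1, 3, 6}
Sum = -1 + 3 + 6 = 8

8


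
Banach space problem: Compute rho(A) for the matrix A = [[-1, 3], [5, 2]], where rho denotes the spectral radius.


For a 2x2 matrix, eigenvalues satisfy lambda^2 - (trace)*lambda + det = 0
trace = -1 + 2 = 1
det = -1*2 - 3*5 = -17
discriminant = 1^2 - 4*(-17) = 69
spectral radius = max |eigenvalue| = 4.6533

4.6533


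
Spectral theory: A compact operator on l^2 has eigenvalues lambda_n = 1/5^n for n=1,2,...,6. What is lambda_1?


The eigenvalue formula gives lambda_1 = 1/5^1
= 1/5
= 0.2000

0.2000


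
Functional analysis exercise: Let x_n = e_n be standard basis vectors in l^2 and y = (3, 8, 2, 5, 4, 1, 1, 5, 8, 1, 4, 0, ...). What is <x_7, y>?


x_7 = e_7 is the standard basis vector with 1 in position 7.
<x_7, y> = y_7 = 1
As n -> infinity, <x_n, y> -> 0, confirming weak convergence of (x_n) to 0.

1


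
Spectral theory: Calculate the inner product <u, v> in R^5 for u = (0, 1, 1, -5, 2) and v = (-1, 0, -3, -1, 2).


Computing the standard inner product <u, v> = sum u_i * v_i
= 0*-1 + 1*0 + 1*-3 + -5*-1 + 2*2
= 0 + 0 + -3 + 5 + 4
= 6

6


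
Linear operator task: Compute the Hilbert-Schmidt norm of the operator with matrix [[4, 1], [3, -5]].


The Hilbert-Schmidt norm is sqrt(sum of squares of all entries).
Sum of squares = 4^2 + 1^2 + 3^2 + (-5)^2
= 16 + 1 + 9 + 25 = 51
||T||_HS = sqrt(51) = 7.1414

7.1414


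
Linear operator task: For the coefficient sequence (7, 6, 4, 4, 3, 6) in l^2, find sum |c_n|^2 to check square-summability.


sum |c_n|^2 = 7^2 + 6^2 + 4^2 + 4^2 + 3^2 + 6^2
= 49 + 36 + 16 + 16 + 9 + 36
= 162

162


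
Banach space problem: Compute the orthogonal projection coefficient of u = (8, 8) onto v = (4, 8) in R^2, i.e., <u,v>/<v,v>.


Computing <u,v> = 8*4 + 8*8 = 96
Computing <v,v> = 4^2 + 8^2 = 80
Projection coefficient = 96/80 = 1.2000

1.2000


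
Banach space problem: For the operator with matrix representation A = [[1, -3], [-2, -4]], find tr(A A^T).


trace(A * A^T) = sum of squares of all entries
= 1^2 + (-3)^2 + (-2)^2 + (-4)^2
= 1 + 9 + 4 + 16
= 30

30


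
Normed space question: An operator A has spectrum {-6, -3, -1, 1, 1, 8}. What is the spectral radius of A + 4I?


Spectrum of A + 4I = {-2, 1, 3, 5, 5, 12}
Spectral radius = max |lambda| over the shifted spectrum
= max(2, 1, 3, 5, 5, 12) = 12

12


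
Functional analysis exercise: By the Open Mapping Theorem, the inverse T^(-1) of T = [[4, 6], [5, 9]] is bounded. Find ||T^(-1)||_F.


det(T) = 4*9 - 6*5 = 6
T^(-1) = (1/6) * [[9, -6], [-5, 4]] = [[1.5000, -1.0000], [-0.8333, 0.6667]]
||T^(-1)||_F^2 = 1.5000^2 + (-1.0000)^2 + (-0.8333)^2 + 0.6667^2 = 4.3889
||T^(-1)||_F = sqrt(4.3889) = 2.0950

2.0950


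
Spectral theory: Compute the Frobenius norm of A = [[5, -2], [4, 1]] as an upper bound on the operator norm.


||A||_F^2 = sum a_ij^2
= 5^2 + (-2)^2 + 4^2 + 1^2
= 25 + 4 + 16 + 1 = 46
||A||_F = sqrt(46) = 6.7823

6.7823


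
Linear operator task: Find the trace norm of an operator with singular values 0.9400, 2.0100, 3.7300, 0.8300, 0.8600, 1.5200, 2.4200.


The nuclear norm is the sum of all singular values.
||T||_1 = 0.9400 + 2.0100 + 3.7300 + 0.8300 + 0.8600 + 1.5200 + 2.4200
= 12.3100

12.3100


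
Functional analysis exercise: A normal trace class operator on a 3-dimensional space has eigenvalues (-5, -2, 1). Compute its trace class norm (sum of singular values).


For a normal operator, singular values equal |eigenvalues|.
Trace norm = sum |lambda_i| = 5 + 2 + 1
= 8

8


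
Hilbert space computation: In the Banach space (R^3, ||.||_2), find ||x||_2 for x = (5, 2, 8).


The l^2 norm = (sum |x_i|^2)^(1/2)
Sum of 2th powers = 25 + 4 + 64 = 93
||x||_2 = (93)^(1/2) = 9.6437

9.6437


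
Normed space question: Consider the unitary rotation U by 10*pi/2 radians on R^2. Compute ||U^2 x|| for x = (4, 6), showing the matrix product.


U is a rotation by theta = 10*pi/2
U^2 = rotation by 2*theta = 20*pi/2 = 0*pi/2 (mod 2*pi)
cos(0*pi/2) = 1.0000, sin(0*pi/2) = 0.0000
U^2 x = (1.0000 * 4 - 0.0000 * 6, 0.0000 * 4 + 1.0000 * 6)
= (4.0000, 6.0000)
||U^2 x|| = sqrt(4.0000^2 + 6.0000^2) = sqrt(52.0000) = 7.2111

7.2111


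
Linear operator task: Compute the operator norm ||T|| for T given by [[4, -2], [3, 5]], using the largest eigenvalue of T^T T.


A^T A = [[25, 7], [7, 29]]
trace(A^T A) = 54, det(A^T A) = 676
discriminant = 54^2 - 4*676 = 212
Largest eigenvalue of A^T A = (trace + sqrt(disc))/2 = 34.2801
||T|| = sqrt(34.2801) = 5.8549

5.8549


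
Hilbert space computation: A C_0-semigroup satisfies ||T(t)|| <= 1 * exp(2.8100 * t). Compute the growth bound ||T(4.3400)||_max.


||T(4.3400)|| <= 1 * exp(2.8100 * 4.3400)
= 1 * exp(12.1954)
= 1 * 197876.8210
= 197876.8210

197876.8210


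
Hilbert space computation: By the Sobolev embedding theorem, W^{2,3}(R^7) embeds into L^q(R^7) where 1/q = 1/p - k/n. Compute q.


Using the Sobolev embedding formula: 1/q = 1/p - k/n
1/q = 1/3 - 2/7 = 1/21
q = 1/(1/21) = 21

21.0000


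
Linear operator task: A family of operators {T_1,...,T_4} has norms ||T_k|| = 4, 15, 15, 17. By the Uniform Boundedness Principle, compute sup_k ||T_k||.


By the Uniform Boundedness Principle, the supremum of norms is finite.
sup_k ||T_k|| = max(4, 15, 15, 17) = 17

17


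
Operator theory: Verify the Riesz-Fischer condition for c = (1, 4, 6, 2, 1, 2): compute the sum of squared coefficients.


sum |c_n|^2 = 1^2 + 4^2 + 6^2 + 2^2 + 1^2 + 2^2
= 1 + 16 + 36 + 4 + 1 + 4
= 62

62


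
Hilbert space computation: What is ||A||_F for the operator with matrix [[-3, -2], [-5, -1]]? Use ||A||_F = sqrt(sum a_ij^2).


||A||_F^2 = sum a_ij^2
= (-3)^2 + (-2)^2 + (-5)^2 + (-1)^2
= 9 + 4 + 25 + 1 = 39
||A||_F = sqrt(39) = 6.2450

6.2450


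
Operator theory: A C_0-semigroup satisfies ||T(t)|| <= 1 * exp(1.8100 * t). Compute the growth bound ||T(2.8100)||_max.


||T(2.8100)|| <= 1 * exp(1.8100 * 2.8100)
= 1 * exp(5.0861)
= 1 * 161.7578
= 161.7578

161.7578


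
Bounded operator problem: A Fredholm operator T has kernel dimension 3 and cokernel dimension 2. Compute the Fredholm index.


The Fredholm index is defined as ind(T) = dim(ker T) - dim(coker T)
= 3 - 2
= 1

1


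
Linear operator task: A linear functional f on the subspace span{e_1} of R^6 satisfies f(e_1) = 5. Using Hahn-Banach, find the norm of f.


The norm of f is given by ||f|| = sup_{||x||=1} |f(x)|.
On span{e_1}, ||e_1|| = 1, so ||f|| = |f(e_1)| / ||e_1||
= |5| / 1 = 5.0000

5.0000


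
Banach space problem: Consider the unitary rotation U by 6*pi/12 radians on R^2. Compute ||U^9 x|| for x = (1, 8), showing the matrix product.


U is a rotation by theta = 6*pi/12
U^9 = rotation by 9*theta = 54*pi/12 = 6*pi/12 (mod 2*pi)
cos(6*pi/12) = 0.0000, sin(6*pi/12) = 1.0000
U^9 x = (0.0000 * 1 - 1.0000 * 8, 1.0000 * 1 + 0.0000 * 8)
= (-8.0000, 1.0000)
||U^9 x|| = sqrt((-8.0000)^2 + 1.0000^2) = sqrt(65.0000) = 8.0623

8.0623


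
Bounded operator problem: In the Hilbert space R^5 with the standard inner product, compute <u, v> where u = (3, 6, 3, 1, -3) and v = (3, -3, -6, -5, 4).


Computing the standard inner product <u, v> = sum u_i * v_i
= 3*3 + 6*-3 + 3*-6 + 1*-5 + -3*4
= 9 + -18 + -18 + -5 + -12
= -44

-44


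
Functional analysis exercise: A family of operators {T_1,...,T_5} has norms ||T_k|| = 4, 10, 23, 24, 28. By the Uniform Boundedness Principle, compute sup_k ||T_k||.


By the Uniform Boundedness Principle, the supremum of norms is finite.
sup_k ||T_k|| = max(4, 10, 23, 24, 28) = 28

28


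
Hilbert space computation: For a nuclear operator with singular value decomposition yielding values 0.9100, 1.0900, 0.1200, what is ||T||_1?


The nuclear norm is the sum of all singular values.
||T||_1 = 0.9100 + 1.0900 + 0.1200
= 2.1200

2.1200


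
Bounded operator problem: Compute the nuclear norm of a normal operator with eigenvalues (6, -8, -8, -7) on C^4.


For a normal operator, singular values equal |eigenvalues|.
Trace norm = sum |lambda_i| = 6 + 8 + 8 + 7
= 29

29


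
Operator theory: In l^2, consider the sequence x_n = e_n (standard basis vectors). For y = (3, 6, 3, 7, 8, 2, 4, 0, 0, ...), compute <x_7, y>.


x_7 = e_7 is the standard basis vector with 1 in position 7.
<x_7, y> = y_7 = 4
As n -> infinity, <x_n, y> -> 0, confirming weak convergence of (x_n) to 0.

4


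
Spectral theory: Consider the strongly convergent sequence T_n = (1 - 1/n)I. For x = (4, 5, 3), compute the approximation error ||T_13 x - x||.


T_13 x - x = (1 - 1/13)x - x = -x/13
||x|| = sqrt(50) = 7.0711
||T_13 x - x|| = ||x||/13 = 7.0711/13 = 0.5439

0.5439


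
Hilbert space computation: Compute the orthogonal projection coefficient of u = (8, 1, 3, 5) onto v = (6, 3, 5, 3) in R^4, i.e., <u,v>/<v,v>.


Computing <u,v> = 8*6 + 1*3 + 3*5 + 5*3 = 81
Computing <v,v> = 6^2 + 3^2 + 5^2 + 3^2 = 79
Projection coefficient = 81/79 = 1.0253

1.0253


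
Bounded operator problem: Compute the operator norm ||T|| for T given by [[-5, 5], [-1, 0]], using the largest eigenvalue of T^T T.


A^T A = [[26, -25], [-25, 25]]
trace(A^T A) = 51, det(A^T A) = 25
discriminant = 51^2 - 4*25 = 2501
Largest eigenvalue of A^T A = (trace + sqrt(disc))/2 = 50.5050
||T|| = sqrt(50.5050) = 7.1067

7.1067


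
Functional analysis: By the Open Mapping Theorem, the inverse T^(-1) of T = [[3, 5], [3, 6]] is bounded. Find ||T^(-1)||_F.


det(T) = 3*6 - 5*3 = 3
T^(-1) = (1/3) * [[6, -5], [-3, 3]] = [[2.0000, -1.6667], [-1.0000, 1.0000]]
||T^(-1)||_F^2 = 2.0000^2 + (-1.6667)^2 + (-1.0000)^2 + 1.0000^2 = 8.7778
||T^(-1)||_F = sqrt(8.7778) = 2.9627

2.9627


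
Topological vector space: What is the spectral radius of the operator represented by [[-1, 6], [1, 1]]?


For a 2x2 matrix, eigenvalues satisfy lambda^2 - (trace)*lambda + det = 0
trace = -1 + 1 = 0
det = -1*1 - 6*1 = -7
discriminant = 0^2 - 4*(-7) = 28
spectral radius = max |eigenvalue| = 2.6458

2.6458


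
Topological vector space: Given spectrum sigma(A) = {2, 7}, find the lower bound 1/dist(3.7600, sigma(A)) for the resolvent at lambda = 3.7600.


dist(3.7600, {2, 7}) = min(|3.7600 - 2|, |3.7600 - 7|)
= min(1.7600, 3.2400) = 1.7600
Resolvent bound = 1/1.7600 = 0.5682

0.5682


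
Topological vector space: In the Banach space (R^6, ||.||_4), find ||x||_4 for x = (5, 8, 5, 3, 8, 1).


The l^4 norm = (sum |x_i|^4)^(1/4)
Sum of 4th powers = 625 + 4096 + 625 + 81 + 4096 + 1 = 9524
||x||_4 = (9524)^(1/4) = 9.8788

9.8788


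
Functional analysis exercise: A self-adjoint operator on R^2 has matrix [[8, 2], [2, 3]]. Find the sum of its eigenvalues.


For a self-adjoint (symmetric) matrix, the eigenvalues are real.
The sum of eigenvalues equals the trace of the matrix.
trace = 8 + 3 = 11

11


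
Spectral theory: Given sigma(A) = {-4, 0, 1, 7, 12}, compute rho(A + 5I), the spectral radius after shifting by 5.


Spectrum of A + 5I = {1, 5, 6, 12, 17}
Spectral radius = max |lambda| over the shifted spectrum
= max(1, 5, 6, 12, 17) = 17

17


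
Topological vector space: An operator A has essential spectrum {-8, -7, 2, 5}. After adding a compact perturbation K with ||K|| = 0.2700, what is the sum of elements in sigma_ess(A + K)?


By Weyl's theorem, the essential spectrum is invariant under compact perturbations.
sigma_ess(A + K) = sigma_ess(A) = {-8, -7, 2, 5}
Sum = -8 + -7 + 2 + 5 = -8

-8


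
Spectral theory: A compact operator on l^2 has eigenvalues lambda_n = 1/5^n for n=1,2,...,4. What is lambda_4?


The eigenvalue formula gives lambda_4 = 1/5^4
= 1/625
= 0.0016

0.0016


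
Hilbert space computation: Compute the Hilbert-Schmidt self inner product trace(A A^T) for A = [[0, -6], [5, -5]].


trace(A * A^T) = sum of squares of all entries
= 0^2 + (-6)^2 + 5^2 + (-5)^2
= 0 + 36 + 25 + 25
= 86

86


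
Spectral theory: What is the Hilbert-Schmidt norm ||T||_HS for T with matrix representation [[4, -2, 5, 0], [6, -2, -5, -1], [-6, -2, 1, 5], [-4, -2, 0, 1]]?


The Hilbert-Schmidt norm is sqrt(sum of squares of all entries).
Sum of squares = 4^2 + (-2)^2 + 5^2 + 0^2 + 6^2 + (-2)^2 + (-5)^2 + (-1)^2 + (-6)^2 + (-2)^2 + 1^2 + 5^2 + (-4)^2 + (-2)^2 + 0^2 + 1^2
= 16 + 4 + 25 + 0 + 36 + 4 + 25 + 1 + 36 + 4 + 1 + 25 + 16 + 4 + 0 + 1 = 198
||T||_HS = sqrt(198) = 14.0712

14.0712


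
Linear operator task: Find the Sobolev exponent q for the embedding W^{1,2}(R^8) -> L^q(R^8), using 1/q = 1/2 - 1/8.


Using the Sobolev embedding formula: 1/q = 1/p - k/n
1/q = 1/2 - 1/8 = 3/8
q = 1/(3/8) = 8/3 = 2.6667

2.6667


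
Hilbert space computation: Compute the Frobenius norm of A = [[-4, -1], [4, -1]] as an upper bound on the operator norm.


||A||_F^2 = sum a_ij^2
= (-4)^2 + (-1)^2 + 4^2 + (-1)^2
= 16 + 1 + 16 + 1 = 34
||A||_F = sqrt(34) = 5.8310

5.8310


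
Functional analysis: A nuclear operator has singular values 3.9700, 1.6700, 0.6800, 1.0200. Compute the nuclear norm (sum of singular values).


The nuclear norm is the sum of all singular values.
||T||_1 = 3.9700 + 1.6700 + 0.6800 + 1.0200
= 7.3400

7.3400


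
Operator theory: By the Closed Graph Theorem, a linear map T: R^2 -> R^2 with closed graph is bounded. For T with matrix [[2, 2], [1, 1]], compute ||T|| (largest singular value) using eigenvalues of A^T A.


A^T A = [[5, 5], [5, 5]]
trace(A^T A) = 10, det(A^T A) = 0
discriminant = 10^2 - 4*0 = 100
Largest eigenvalue of A^T A = (trace + sqrt(disc))/2 = 10.0000
||T|| = sqrt(10.0000) = 3.1623

3.1623


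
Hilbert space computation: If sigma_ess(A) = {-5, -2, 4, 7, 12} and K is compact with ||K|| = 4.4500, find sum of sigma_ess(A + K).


By Weyl's theorem, the essential spectrum is invariant under compact perturbations.
sigma_ess(A + K) = sigma_ess(A) = {-5, -2, 4, 7, 12}
Sum = -5 + -2 + 4 + 7 + 12 = 16

16


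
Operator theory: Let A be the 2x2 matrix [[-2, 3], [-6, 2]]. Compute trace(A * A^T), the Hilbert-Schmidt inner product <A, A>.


trace(A * A^T) = sum of squares of all entries
= (-2)^2 + 3^2 + (-6)^2 + 2^2
= 4 + 9 + 36 + 4
= 53

53


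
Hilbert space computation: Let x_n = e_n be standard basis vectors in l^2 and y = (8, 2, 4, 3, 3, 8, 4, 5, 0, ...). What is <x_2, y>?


x_2 = e_2 is the standard basis vector with 1 in position 2.
<x_2, y> = y_2 = 2
As n -> infinity, <x_n, y> -> 0, confirming weak convergence of (x_n) to 0.

2


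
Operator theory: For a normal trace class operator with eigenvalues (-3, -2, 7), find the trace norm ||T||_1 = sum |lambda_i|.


For a normal operator, singular values equal |eigenvalues|.
Trace norm = sum |lambda_i| = 3 + 2 + 7
= 12

12


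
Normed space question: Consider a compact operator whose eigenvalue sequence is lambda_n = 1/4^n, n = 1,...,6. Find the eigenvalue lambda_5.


The eigenvalue formula gives lambda_5 = 1/4^5
= 1/1024
= 9.7656e-04

9.7656e-04


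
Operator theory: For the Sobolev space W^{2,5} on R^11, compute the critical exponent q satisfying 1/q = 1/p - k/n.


Using the Sobolev embedding formula: 1/q = 1/p - k/n
1/q = 1/5 - 2/11 = 1/55
q = 1/(1/55) = 55

55.0000


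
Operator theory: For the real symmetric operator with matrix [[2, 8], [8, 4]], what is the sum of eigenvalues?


For a self-adjoint (symmetric) matrix, the eigenvalues are real.
The sum of eigenvalues equals the trace of the matrix.
trace = 2 + 4 = 6

6


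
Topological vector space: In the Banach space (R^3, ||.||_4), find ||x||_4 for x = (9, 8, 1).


The l^4 norm = (sum |x_i|^4)^(1/4)
Sum of 4th powers = 6561 + 4096 + 1 = 10658
||x||_4 = (10658)^(1/4) = 10.1606

10.1606


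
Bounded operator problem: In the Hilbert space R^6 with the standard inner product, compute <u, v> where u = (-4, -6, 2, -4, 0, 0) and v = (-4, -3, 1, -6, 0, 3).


Computing the standard inner product <u, v> = sum u_i * v_i
= -4*-4 + -6*-3 + 2*1 + -4*-6 + 0*0 + 0*3
= 16 + 18 + 2 + 24 + 0 + 0
= 60

60


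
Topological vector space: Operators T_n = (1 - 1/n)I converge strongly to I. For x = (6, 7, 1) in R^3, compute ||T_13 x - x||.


T_13 x - x = (1 - 1/13)x - x = -x/13
||x|| = sqrt(86) = 9.2736
||T_13 x - x|| = ||x||/13 = 9.2736/13 = 0.7134

0.7134


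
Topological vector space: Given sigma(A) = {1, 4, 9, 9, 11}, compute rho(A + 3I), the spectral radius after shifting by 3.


Spectrum of A + 3I = {4, 7, 12, 12, 14}
Spectral radius = max |lambda| over the shifted spectrum
= max(4, 7, 12, 12, 14) = 14

14


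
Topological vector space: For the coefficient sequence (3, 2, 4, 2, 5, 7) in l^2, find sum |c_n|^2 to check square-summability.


sum |c_n|^2 = 3^2 + 2^2 + 4^2 + 2^2 + 5^2 + 7^2
= 9 + 4 + 16 + 4 + 25 + 49
= 107

107


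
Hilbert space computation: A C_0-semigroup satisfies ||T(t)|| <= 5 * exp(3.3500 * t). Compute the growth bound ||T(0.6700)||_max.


||T(0.6700)|| <= 5 * exp(3.3500 * 0.6700)
= 5 * exp(2.2445)
= 5 * 9.4357
= 47.1785

47.1785


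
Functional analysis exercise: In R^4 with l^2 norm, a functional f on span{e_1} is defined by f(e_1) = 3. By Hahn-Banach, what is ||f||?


The norm of f is given by ||f|| = sup_{||x||=1} |f(x)|.
On span{e_1}, ||e_1|| = 1, so ||f|| = |f(e_1)| / ||e_1||
= |3| / 1 = 3.0000

3.0000


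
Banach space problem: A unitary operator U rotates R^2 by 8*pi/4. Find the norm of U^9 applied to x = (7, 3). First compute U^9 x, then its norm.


U is a rotation by theta = 8*pi/4
U^9 = rotation by 9*theta = 72*pi/4 = 0*pi/4 (mod 2*pi)
cos(0*pi/4) = 1.0000, sin(0*pi/4) = 0.0000
U^9 x = (1.0000 * 7 - 0.0000 * 3, 0.0000 * 7 + 1.0000 * 3)
= (7.0000, 3.0000)
||U^9 x|| = sqrt(7.0000^2 + 3.0000^2) = sqrt(58.0000) = 7.6158

7.6158


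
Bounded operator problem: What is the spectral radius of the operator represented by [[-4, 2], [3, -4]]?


For a 2x2 matrix, eigenvalues satisfy lambda^2 - (trace)*lambda + det = 0
trace = -4 + -4 = -8
det = -4*-4 - 2*3 = 10
discriminant = (-8)^2 - 4*(10) = 24
spectral radius = max |eigenvalue| = 6.4495

6.4495


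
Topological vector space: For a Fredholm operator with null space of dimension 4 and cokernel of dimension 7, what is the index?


The Fredholm index is defined as ind(T) = dim(ker T) - dim(coker T)
= 4 - 7
= -3

-3


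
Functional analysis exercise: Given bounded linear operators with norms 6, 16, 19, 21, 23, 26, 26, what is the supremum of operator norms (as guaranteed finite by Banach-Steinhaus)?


By the Uniform Boundedness Principle, the supremum of norms is finite.
sup_k ||T_k|| = max(6, 16, 19, 21, 23, 26, 26) = 26

26


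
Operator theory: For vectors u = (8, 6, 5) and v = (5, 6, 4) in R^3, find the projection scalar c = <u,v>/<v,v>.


Computing <u,v> = 8*5 + 6*6 + 5*4 = 96
Computing <v,v> = 5^2 + 6^2 + 4^2 = 77
Projection coefficient = 96/77 = 1.2468

1.2468


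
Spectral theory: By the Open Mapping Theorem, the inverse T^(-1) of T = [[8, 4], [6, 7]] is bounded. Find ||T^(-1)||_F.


det(T) = 8*7 - 4*6 = 32
T^(-1) = (1/32) * [[7, -4], [-6, 8]] = [[0.2188, -0.1250], [-0.1875, 0.2500]]
||T^(-1)||_F^2 = 0.2188^2 + (-0.1250)^2 + (-0.1875)^2 + 0.2500^2 = 0.1611
||T^(-1)||_F = sqrt(0.1611) = 0.4014

0.4014


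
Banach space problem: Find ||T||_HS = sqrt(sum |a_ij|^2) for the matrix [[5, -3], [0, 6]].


The Hilbert-Schmidt norm is sqrt(sum of squares of all entries).
Sum of squares = 5^2 + (-3)^2 + 0^2 + 6^2
= 25 + 9 + 0 + 36 = 70
||T||_HS = sqrt(70) = 8.3666

8.3666


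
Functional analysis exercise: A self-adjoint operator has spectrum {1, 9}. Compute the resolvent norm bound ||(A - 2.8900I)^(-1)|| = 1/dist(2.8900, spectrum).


dist(2.8900, {1, 9}) = min(|2.8900 - 1|, |2.8900 - 9|)
= min(1.8900, 6.1100) = 1.8900
Resolvent bound = 1/1.8900 = 0.5291

0.5291


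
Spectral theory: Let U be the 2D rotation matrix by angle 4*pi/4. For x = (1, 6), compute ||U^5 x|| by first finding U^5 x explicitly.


U is a rotation by theta = 4*pi/4
U^5 = rotation by 5*theta = 20*pi/4 = 4*pi/4 (mod 2*pi)
cos(4*pi/4) = -1.0000, sin(4*pi/4) = 0.0000
U^5 x = (-1.0000 * 1 - 0.0000 * 6, 0.0000 * 1 + -1.0000 * 6)
= (-1.0000, -6.0000)
||U^5 x|| = sqrt((-1.0000)^2 + (-6.0000)^2) = sqrt(37.0000) = 6.0828

6.0828


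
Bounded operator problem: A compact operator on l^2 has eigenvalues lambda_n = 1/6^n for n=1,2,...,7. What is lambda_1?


The eigenvalue formula gives lambda_1 = 1/6^1
= 1/6
= 0.1667

0.1667


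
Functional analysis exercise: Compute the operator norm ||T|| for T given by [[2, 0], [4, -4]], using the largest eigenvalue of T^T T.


A^T A = [[20, -16], [-16, 16]]
trace(A^T A) = 36, det(A^T A) = 64
discriminant = 36^2 - 4*64 = 1040
Largest eigenvalue of A^T A = (trace + sqrt(disc))/2 = 34.1245
||T|| = sqrt(34.1245) = 5.8416

5.8416


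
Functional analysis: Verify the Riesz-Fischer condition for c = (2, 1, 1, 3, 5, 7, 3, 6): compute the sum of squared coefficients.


sum |c_n|^2 = 2^2 + 1^2 + 1^2 + 3^2 + 5^2 + 7^2 + 3^2 + 6^2
= 4 + 1 + 1 + 9 + 25 + 49 + 9 + 36
= 134

134


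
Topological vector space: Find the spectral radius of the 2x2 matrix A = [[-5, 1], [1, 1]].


For a 2x2 matrix, eigenvalues satisfy lambda^2 - (trace)*lambda + det = 0
trace = -5 + 1 = -4
det = -5*1 - 1*1 = -6
discriminant = (-4)^2 - 4*(-6) = 40
spectral radius = max |eigenvalue| = 5.1623

5.1623


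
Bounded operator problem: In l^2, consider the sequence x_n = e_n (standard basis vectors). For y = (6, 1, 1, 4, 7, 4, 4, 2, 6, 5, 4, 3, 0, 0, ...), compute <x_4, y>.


x_4 = e_4 is the standard basis vector with 1 in position 4.
<x_4, y> = y_4 = 4
As n -> infinity, <x_n, y> -> 0, confirming weak convergence of (x_n) to 0.

4


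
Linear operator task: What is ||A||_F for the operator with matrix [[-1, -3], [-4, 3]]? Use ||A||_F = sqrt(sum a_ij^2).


||A||_F^2 = sum a_ij^2
= (-1)^2 + (-3)^2 + (-4)^2 + 3^2
= 1 + 9 + 16 + 9 = 35
||A||_F = sqrt(35) = 5.9161

5.9161


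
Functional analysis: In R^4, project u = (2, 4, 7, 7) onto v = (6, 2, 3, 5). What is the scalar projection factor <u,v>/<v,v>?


Computing <u,v> = 2*6 + 4*2 + 7*3 + 7*5 = 76
Computing <v,v> = 6^2 + 2^2 + 3^2 + 5^2 = 74
Projection coefficient = 76/74 = 1.0270

1.0270


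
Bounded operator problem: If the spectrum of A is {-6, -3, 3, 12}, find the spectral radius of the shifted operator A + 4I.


Spectrum of A + 4I = {-2, 1, 7, 16}
Spectral radius = max |lambda| over the shifted spectrum
= max(2, 1, 7, 16) = 16

16


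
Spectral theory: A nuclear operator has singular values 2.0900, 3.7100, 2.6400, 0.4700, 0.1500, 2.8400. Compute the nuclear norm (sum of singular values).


The nuclear norm is the sum of all singular values.
||T||_1 = 2.0900 + 3.7100 + 2.6400 + 0.4700 + 0.1500 + 2.8400
= 11.9000

11.9000


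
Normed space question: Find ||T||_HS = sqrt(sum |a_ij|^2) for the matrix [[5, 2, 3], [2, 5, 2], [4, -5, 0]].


The Hilbert-Schmidt norm is sqrt(sum of squares of all entries).
Sum of squares = 5^2 + 2^2 + 3^2 + 2^2 + 5^2 + 2^2 + 4^2 + (-5)^2 + 0^2
= 25 + 4 + 9 + 4 + 25 + 4 + 16 + 25 + 0 = 112
||T||_HS = sqrt(112) = 10.5830

10.5830


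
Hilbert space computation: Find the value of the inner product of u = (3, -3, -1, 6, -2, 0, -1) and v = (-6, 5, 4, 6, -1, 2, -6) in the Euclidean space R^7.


Computing the standard inner product <u, v> = sum u_i * v_i
= 3*-6 + -3*5 + -1*4 + 6*6 + -2*-1 + 0*2 + -1*-6
= -18 + -15 + -4 + 36 + 2 + 0 + 6
= 7

7


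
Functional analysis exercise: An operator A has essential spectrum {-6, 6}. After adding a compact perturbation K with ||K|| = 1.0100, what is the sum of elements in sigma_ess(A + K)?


By Weyl's theorem, the essential spectrum is invariant under compact perturbations.
sigma_ess(A + K) = sigma_ess(A) = {-6, 6}
Sum = -6 + 6 = 0

0


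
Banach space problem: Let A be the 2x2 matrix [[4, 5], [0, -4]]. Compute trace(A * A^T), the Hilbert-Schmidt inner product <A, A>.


trace(A * A^T) = sum of squares of all entries
= 4^2 + 5^2 + 0^2 + (-4)^2
= 16 + 25 + 0 + 16
= 57

57


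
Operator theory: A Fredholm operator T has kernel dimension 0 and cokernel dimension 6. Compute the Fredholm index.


The Fredholm index is defined as ind(T) = dim(ker T) - dim(coker T)
= 0 - 6
= -6

-6


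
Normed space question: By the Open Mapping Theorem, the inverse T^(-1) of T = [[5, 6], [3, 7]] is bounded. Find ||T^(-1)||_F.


det(T) = 5*7 - 6*3 = 17
T^(-1) = (1/17) * [[7, -6], [-3, 5]] = [[0.4118, -0.3529], [-0.1765, 0.2941]]
||T^(-1)||_F^2 = 0.4118^2 + (-0.3529)^2 + (-0.1765)^2 + 0.2941^2 = 0.4118
||T^(-1)||_F = sqrt(0.4118) = 0.6417

0.6417


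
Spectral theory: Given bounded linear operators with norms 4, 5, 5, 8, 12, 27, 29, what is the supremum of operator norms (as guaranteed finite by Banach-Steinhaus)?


By the Uniform Boundedness Principle, the supremum of norms is finite.
sup_k ||T_k|| = max(4, 5, 5, 8, 12, 27, 29) = 29

29


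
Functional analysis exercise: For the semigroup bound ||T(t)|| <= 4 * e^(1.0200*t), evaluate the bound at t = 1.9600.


||T(1.9600)|| <= 4 * exp(1.0200 * 1.9600)
= 4 * exp(1.9992)
= 4 * 7.3831
= 29.5326

29.5326


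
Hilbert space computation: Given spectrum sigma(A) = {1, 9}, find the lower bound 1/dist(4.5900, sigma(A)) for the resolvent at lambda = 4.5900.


dist(4.5900, {1, 9}) = min(|4.5900 - 1|, |4.5900 - 9|)
= min(3.5900, 4.4100) = 3.5900
Resolvent bound = 1/3.5900 = 0.2786

0.2786


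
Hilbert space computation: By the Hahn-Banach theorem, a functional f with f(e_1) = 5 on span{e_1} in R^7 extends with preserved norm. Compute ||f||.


The norm of f is given by ||f|| = sup_{||x||=1} |f(x)|.
On span{e_1}, ||e_1|| = 1, so ||f|| = |f(e_1)| / ||e_1||
= |5| / 1 = 5.0000

5.0000


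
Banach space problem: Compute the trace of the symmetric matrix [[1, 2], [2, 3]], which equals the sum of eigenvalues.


For a self-adjoint (symmetric) matrix, the eigenvalues are real.
The sum of eigenvalues equals the trace of the matrix.
trace = 1 + 3 = 4

4


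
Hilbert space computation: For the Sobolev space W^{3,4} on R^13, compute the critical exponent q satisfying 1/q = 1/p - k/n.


Using the Sobolev embedding formula: 1/q = 1/p - k/n
1/q = 1/4 - 3/13 = 1/52
q = 1/(1/52) = 52

52.0000


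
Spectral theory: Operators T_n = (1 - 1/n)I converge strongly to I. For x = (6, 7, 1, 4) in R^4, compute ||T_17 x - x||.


T_17 x - x = (1 - 1/17)x - x = -x/17
||x|| = sqrt(102) = 10.0995
||T_17 x - x|| = ||x||/17 = 10.0995/17 = 0.5941

0.5941


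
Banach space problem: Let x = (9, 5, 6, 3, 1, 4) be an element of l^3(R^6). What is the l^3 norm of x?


The l^3 norm = (sum |x_i|^3)^(1/3)
Sum of 3th powers = 729 + 125 + 216 + 27 + 1 + 64 = 1162
||x||_3 = (1162)^(1/3) = 10.5132

10.5132


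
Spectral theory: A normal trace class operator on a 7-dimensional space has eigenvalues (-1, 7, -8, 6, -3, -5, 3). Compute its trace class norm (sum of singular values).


For a normal operator, singular values equal |eigenvalues|.
Trace norm = sum |lambda_i| = 1 + 7 + 8 + 6 + 3 + 5 + 3
= 33

33


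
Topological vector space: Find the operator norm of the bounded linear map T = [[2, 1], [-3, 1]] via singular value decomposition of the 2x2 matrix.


A^T A = [[13, -1], [-1, 2]]
trace(A^T A) = 15, det(A^T A) = 25
discriminant = 15^2 - 4*25 = 125
Largest eigenvalue of A^T A = (trace + sqrt(disc))/2 = 13.0902
||T|| = sqrt(13.0902) = 3.6180

3.6180


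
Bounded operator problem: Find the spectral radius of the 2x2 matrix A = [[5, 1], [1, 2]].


For a 2x2 matrix, eigenvalues satisfy lambda^2 - (trace)*lambda + det = 0
trace = 5 + 2 = 7
det = 5*2 - 1*1 = 9
discriminant = 7^2 - 4*(9) = 13
spectral radius = max |eigenvalue| = 5.3028

5.3028


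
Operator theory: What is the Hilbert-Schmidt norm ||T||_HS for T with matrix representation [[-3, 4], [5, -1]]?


The Hilbert-Schmidt norm is sqrt(sum of squares of all entries).
Sum of squares = (-3)^2 + 4^2 + 5^2 + (-1)^2
= 9 + 16 + 25 + 1 = 51
||T||_HS = sqrt(51) = 7.1414

7.1414
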